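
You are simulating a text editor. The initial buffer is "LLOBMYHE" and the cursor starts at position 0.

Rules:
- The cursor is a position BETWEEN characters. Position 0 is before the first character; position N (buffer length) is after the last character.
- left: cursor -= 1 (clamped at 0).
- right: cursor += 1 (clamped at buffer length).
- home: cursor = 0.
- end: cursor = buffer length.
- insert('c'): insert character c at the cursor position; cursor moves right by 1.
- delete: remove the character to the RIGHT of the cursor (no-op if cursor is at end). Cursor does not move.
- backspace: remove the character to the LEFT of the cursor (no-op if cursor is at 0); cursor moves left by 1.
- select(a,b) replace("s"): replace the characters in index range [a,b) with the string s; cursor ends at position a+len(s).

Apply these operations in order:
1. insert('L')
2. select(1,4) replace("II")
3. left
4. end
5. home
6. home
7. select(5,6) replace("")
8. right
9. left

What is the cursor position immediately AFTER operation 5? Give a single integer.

After op 1 (insert('L')): buf='LLLOBMYHE' cursor=1
After op 2 (select(1,4) replace("II")): buf='LIIBMYHE' cursor=3
After op 3 (left): buf='LIIBMYHE' cursor=2
After op 4 (end): buf='LIIBMYHE' cursor=8
After op 5 (home): buf='LIIBMYHE' cursor=0

Answer: 0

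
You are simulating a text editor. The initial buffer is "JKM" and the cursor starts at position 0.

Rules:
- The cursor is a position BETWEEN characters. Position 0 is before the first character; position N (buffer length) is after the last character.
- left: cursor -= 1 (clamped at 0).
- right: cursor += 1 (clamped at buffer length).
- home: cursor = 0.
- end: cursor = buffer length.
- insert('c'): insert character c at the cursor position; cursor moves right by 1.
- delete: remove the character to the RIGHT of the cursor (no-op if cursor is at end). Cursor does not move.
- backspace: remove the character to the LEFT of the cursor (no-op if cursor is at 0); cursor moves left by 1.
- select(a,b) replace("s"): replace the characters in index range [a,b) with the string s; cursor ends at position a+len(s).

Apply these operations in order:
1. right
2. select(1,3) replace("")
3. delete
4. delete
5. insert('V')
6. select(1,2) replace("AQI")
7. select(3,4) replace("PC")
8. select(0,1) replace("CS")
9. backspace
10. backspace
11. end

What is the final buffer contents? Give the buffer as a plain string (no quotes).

After op 1 (right): buf='JKM' cursor=1
After op 2 (select(1,3) replace("")): buf='J' cursor=1
After op 3 (delete): buf='J' cursor=1
After op 4 (delete): buf='J' cursor=1
After op 5 (insert('V')): buf='JV' cursor=2
After op 6 (select(1,2) replace("AQI")): buf='JAQI' cursor=4
After op 7 (select(3,4) replace("PC")): buf='JAQPC' cursor=5
After op 8 (select(0,1) replace("CS")): buf='CSAQPC' cursor=2
After op 9 (backspace): buf='CAQPC' cursor=1
After op 10 (backspace): buf='AQPC' cursor=0
After op 11 (end): buf='AQPC' cursor=4

Answer: AQPC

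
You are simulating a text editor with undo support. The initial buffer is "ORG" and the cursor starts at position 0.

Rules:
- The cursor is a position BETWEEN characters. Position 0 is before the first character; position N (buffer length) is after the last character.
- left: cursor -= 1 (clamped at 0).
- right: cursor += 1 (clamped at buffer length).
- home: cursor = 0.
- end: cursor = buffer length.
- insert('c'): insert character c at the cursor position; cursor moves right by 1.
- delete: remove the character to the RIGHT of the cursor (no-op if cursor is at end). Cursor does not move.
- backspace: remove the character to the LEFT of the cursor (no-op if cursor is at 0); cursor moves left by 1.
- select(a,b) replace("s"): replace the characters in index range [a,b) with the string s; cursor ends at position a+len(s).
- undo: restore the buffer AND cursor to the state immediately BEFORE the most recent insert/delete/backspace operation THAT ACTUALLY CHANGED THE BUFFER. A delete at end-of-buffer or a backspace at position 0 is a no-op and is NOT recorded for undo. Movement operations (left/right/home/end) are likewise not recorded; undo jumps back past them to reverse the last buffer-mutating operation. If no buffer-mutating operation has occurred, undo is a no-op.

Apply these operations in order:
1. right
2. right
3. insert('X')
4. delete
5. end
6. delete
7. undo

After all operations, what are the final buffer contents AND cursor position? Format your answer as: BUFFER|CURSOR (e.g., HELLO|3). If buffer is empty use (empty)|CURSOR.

Answer: ORXG|3

Derivation:
After op 1 (right): buf='ORG' cursor=1
After op 2 (right): buf='ORG' cursor=2
After op 3 (insert('X')): buf='ORXG' cursor=3
After op 4 (delete): buf='ORX' cursor=3
After op 5 (end): buf='ORX' cursor=3
After op 6 (delete): buf='ORX' cursor=3
After op 7 (undo): buf='ORXG' cursor=3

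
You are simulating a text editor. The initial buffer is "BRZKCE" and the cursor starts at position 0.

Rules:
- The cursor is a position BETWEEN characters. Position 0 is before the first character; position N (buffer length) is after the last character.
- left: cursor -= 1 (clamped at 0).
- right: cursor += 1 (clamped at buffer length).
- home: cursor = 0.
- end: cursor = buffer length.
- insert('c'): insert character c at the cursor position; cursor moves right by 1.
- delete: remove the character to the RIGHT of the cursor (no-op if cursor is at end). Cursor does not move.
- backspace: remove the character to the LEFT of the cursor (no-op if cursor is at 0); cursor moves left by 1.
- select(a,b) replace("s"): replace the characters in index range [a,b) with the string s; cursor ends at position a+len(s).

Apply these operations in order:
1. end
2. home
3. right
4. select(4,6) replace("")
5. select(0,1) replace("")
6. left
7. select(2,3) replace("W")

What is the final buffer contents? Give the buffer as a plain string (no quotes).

Answer: RZW

Derivation:
After op 1 (end): buf='BRZKCE' cursor=6
After op 2 (home): buf='BRZKCE' cursor=0
After op 3 (right): buf='BRZKCE' cursor=1
After op 4 (select(4,6) replace("")): buf='BRZK' cursor=4
After op 5 (select(0,1) replace("")): buf='RZK' cursor=0
After op 6 (left): buf='RZK' cursor=0
After op 7 (select(2,3) replace("W")): buf='RZW' cursor=3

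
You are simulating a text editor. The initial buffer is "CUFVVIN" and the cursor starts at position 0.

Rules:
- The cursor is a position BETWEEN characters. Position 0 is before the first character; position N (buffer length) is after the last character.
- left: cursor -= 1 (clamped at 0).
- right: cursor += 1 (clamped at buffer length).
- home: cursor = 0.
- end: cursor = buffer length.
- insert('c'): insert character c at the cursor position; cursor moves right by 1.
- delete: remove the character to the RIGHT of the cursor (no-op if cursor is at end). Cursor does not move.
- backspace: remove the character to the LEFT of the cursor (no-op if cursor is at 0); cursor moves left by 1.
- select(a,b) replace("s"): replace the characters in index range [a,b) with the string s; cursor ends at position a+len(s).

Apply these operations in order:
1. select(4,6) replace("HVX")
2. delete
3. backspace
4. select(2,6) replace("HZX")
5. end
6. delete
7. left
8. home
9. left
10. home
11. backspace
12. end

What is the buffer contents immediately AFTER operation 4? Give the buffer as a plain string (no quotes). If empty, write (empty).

After op 1 (select(4,6) replace("HVX")): buf='CUFVHVXN' cursor=7
After op 2 (delete): buf='CUFVHVX' cursor=7
After op 3 (backspace): buf='CUFVHV' cursor=6
After op 4 (select(2,6) replace("HZX")): buf='CUHZX' cursor=5

Answer: CUHZX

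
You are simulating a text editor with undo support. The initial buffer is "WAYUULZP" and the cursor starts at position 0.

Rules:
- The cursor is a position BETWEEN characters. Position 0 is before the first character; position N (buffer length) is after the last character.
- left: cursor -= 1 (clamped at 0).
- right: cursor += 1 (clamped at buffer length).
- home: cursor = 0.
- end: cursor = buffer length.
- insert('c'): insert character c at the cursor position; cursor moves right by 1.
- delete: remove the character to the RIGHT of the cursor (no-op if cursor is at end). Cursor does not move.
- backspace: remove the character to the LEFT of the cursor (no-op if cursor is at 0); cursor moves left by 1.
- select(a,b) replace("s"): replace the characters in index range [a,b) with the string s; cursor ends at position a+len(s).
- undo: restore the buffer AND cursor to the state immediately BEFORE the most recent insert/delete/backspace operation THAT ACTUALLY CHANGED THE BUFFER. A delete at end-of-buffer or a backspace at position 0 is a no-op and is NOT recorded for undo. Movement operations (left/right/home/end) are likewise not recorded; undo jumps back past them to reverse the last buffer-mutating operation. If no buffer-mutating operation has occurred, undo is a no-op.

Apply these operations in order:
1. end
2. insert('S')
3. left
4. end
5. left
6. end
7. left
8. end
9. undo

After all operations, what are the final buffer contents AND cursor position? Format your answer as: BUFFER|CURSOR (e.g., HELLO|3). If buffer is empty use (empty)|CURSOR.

Answer: WAYUULZP|8

Derivation:
After op 1 (end): buf='WAYUULZP' cursor=8
After op 2 (insert('S')): buf='WAYUULZPS' cursor=9
After op 3 (left): buf='WAYUULZPS' cursor=8
After op 4 (end): buf='WAYUULZPS' cursor=9
After op 5 (left): buf='WAYUULZPS' cursor=8
After op 6 (end): buf='WAYUULZPS' cursor=9
After op 7 (left): buf='WAYUULZPS' cursor=8
After op 8 (end): buf='WAYUULZPS' cursor=9
After op 9 (undo): buf='WAYUULZP' cursor=8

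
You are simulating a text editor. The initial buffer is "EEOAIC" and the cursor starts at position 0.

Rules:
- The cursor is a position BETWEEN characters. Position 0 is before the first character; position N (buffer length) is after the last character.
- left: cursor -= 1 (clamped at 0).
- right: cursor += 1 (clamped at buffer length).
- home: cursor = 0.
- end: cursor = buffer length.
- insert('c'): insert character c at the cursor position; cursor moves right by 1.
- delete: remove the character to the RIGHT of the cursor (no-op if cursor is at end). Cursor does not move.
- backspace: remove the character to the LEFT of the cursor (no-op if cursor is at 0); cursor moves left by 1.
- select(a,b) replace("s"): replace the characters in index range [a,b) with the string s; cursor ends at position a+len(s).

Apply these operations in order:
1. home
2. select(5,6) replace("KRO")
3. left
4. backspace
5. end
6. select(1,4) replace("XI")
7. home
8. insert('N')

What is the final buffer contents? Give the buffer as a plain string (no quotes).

Answer: NEXIIKO

Derivation:
After op 1 (home): buf='EEOAIC' cursor=0
After op 2 (select(5,6) replace("KRO")): buf='EEOAIKRO' cursor=8
After op 3 (left): buf='EEOAIKRO' cursor=7
After op 4 (backspace): buf='EEOAIKO' cursor=6
After op 5 (end): buf='EEOAIKO' cursor=7
After op 6 (select(1,4) replace("XI")): buf='EXIIKO' cursor=3
After op 7 (home): buf='EXIIKO' cursor=0
After op 8 (insert('N')): buf='NEXIIKO' cursor=1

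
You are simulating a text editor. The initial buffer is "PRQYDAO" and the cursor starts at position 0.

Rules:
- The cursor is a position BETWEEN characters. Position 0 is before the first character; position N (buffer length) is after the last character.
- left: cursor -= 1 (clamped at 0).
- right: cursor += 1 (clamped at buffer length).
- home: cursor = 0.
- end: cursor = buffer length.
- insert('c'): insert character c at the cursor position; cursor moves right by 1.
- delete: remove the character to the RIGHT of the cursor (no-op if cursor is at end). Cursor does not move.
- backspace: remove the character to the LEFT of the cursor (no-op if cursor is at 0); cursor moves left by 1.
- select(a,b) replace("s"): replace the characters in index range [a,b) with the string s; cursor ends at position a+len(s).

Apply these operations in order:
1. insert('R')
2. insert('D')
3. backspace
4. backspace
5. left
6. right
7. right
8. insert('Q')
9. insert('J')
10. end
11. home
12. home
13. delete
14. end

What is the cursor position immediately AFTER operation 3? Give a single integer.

After op 1 (insert('R')): buf='RPRQYDAO' cursor=1
After op 2 (insert('D')): buf='RDPRQYDAO' cursor=2
After op 3 (backspace): buf='RPRQYDAO' cursor=1

Answer: 1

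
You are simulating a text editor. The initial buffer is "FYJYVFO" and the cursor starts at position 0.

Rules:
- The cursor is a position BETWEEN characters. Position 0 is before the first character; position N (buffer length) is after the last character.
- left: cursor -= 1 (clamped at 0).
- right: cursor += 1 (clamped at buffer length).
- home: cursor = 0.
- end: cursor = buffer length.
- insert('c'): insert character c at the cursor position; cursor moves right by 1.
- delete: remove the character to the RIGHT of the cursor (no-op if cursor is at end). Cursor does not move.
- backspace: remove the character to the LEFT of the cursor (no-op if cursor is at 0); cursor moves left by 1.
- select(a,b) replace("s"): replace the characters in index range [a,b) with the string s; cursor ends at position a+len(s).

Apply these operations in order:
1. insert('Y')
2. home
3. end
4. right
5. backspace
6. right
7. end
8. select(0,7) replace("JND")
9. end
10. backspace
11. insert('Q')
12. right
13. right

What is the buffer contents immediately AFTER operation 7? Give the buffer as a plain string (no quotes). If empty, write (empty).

Answer: YFYJYVF

Derivation:
After op 1 (insert('Y')): buf='YFYJYVFO' cursor=1
After op 2 (home): buf='YFYJYVFO' cursor=0
After op 3 (end): buf='YFYJYVFO' cursor=8
After op 4 (right): buf='YFYJYVFO' cursor=8
After op 5 (backspace): buf='YFYJYVF' cursor=7
After op 6 (right): buf='YFYJYVF' cursor=7
After op 7 (end): buf='YFYJYVF' cursor=7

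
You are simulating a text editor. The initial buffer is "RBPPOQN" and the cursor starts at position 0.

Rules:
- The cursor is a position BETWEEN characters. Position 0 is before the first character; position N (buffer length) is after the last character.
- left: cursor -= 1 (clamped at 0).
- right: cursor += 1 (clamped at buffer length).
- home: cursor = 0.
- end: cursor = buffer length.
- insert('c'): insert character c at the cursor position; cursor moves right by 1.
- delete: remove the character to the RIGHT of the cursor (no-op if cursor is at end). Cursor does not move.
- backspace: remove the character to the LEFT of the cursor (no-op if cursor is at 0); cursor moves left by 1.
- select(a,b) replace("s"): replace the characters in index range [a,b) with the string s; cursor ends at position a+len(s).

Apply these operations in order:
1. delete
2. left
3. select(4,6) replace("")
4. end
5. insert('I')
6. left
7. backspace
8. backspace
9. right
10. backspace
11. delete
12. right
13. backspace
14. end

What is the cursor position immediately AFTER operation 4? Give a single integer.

After op 1 (delete): buf='BPPOQN' cursor=0
After op 2 (left): buf='BPPOQN' cursor=0
After op 3 (select(4,6) replace("")): buf='BPPO' cursor=4
After op 4 (end): buf='BPPO' cursor=4

Answer: 4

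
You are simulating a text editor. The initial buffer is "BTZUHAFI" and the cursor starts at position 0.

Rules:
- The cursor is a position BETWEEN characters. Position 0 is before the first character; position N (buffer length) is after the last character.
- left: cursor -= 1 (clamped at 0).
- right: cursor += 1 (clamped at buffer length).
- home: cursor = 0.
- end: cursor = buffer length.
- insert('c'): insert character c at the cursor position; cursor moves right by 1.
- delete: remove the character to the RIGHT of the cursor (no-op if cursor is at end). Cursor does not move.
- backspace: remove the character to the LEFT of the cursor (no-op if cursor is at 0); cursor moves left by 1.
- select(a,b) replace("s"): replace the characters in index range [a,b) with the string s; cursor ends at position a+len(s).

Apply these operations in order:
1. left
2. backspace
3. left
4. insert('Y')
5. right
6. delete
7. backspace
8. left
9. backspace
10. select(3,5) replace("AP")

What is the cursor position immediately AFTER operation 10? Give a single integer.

Answer: 5

Derivation:
After op 1 (left): buf='BTZUHAFI' cursor=0
After op 2 (backspace): buf='BTZUHAFI' cursor=0
After op 3 (left): buf='BTZUHAFI' cursor=0
After op 4 (insert('Y')): buf='YBTZUHAFI' cursor=1
After op 5 (right): buf='YBTZUHAFI' cursor=2
After op 6 (delete): buf='YBZUHAFI' cursor=2
After op 7 (backspace): buf='YZUHAFI' cursor=1
After op 8 (left): buf='YZUHAFI' cursor=0
After op 9 (backspace): buf='YZUHAFI' cursor=0
After op 10 (select(3,5) replace("AP")): buf='YZUAPFI' cursor=5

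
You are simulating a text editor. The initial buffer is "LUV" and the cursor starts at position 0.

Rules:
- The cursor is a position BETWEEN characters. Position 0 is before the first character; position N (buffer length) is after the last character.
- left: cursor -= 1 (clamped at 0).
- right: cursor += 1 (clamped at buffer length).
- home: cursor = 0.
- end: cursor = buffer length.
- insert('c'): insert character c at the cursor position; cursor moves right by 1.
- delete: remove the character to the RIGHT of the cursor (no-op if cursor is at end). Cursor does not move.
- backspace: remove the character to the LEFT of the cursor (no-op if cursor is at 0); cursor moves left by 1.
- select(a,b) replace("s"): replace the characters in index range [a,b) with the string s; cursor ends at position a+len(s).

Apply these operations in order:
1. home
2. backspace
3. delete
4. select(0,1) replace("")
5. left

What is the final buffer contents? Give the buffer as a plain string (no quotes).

Answer: V

Derivation:
After op 1 (home): buf='LUV' cursor=0
After op 2 (backspace): buf='LUV' cursor=0
After op 3 (delete): buf='UV' cursor=0
After op 4 (select(0,1) replace("")): buf='V' cursor=0
After op 5 (left): buf='V' cursor=0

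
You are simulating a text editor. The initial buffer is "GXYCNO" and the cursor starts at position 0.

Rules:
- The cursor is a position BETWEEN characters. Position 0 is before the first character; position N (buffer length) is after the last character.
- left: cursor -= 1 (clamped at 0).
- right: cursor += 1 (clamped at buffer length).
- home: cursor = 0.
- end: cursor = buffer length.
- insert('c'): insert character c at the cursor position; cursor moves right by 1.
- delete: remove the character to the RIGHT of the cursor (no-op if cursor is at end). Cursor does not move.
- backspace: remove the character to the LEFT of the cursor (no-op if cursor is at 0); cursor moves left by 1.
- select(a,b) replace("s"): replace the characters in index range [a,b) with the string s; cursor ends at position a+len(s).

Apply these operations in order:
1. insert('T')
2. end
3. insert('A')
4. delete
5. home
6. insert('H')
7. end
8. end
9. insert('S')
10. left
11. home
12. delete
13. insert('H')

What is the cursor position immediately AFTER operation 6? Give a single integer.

Answer: 1

Derivation:
After op 1 (insert('T')): buf='TGXYCNO' cursor=1
After op 2 (end): buf='TGXYCNO' cursor=7
After op 3 (insert('A')): buf='TGXYCNOA' cursor=8
After op 4 (delete): buf='TGXYCNOA' cursor=8
After op 5 (home): buf='TGXYCNOA' cursor=0
After op 6 (insert('H')): buf='HTGXYCNOA' cursor=1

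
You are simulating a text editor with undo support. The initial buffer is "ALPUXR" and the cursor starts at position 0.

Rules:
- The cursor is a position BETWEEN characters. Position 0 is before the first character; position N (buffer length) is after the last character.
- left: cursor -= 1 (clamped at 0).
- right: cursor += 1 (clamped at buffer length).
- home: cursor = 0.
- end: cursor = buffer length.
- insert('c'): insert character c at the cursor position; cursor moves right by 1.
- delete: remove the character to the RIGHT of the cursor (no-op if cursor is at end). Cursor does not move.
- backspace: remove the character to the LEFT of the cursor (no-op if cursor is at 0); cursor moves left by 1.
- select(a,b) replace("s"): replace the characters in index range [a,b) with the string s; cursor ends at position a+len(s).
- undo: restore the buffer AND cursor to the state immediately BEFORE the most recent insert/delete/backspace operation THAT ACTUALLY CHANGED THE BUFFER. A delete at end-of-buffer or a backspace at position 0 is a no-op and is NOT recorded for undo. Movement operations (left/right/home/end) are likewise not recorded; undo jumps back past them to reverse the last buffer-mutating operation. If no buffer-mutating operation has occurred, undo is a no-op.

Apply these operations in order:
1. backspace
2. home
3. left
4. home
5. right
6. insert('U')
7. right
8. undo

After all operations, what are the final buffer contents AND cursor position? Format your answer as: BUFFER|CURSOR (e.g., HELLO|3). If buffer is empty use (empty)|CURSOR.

Answer: ALPUXR|1

Derivation:
After op 1 (backspace): buf='ALPUXR' cursor=0
After op 2 (home): buf='ALPUXR' cursor=0
After op 3 (left): buf='ALPUXR' cursor=0
After op 4 (home): buf='ALPUXR' cursor=0
After op 5 (right): buf='ALPUXR' cursor=1
After op 6 (insert('U')): buf='AULPUXR' cursor=2
After op 7 (right): buf='AULPUXR' cursor=3
After op 8 (undo): buf='ALPUXR' cursor=1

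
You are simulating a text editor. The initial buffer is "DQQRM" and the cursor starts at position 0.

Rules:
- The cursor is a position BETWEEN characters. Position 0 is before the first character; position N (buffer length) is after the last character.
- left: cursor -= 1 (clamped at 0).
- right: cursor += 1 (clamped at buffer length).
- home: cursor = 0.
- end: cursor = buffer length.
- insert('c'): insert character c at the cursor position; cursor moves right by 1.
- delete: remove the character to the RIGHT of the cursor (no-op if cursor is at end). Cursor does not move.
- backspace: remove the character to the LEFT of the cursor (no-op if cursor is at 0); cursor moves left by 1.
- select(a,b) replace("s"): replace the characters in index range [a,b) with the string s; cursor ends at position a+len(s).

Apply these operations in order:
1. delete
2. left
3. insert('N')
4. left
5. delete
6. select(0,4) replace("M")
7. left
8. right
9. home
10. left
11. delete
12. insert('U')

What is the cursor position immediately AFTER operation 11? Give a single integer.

After op 1 (delete): buf='QQRM' cursor=0
After op 2 (left): buf='QQRM' cursor=0
After op 3 (insert('N')): buf='NQQRM' cursor=1
After op 4 (left): buf='NQQRM' cursor=0
After op 5 (delete): buf='QQRM' cursor=0
After op 6 (select(0,4) replace("M")): buf='M' cursor=1
After op 7 (left): buf='M' cursor=0
After op 8 (right): buf='M' cursor=1
After op 9 (home): buf='M' cursor=0
After op 10 (left): buf='M' cursor=0
After op 11 (delete): buf='(empty)' cursor=0

Answer: 0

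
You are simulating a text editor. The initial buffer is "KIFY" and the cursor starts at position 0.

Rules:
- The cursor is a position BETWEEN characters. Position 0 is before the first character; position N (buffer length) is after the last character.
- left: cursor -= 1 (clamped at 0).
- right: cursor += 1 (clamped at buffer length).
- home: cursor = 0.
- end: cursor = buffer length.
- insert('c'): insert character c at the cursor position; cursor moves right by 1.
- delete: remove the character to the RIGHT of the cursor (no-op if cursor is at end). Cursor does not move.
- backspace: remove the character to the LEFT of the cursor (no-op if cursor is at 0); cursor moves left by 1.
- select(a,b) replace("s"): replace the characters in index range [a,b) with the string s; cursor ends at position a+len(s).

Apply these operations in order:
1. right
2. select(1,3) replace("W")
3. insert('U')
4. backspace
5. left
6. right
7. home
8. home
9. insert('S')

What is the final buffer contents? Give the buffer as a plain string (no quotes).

After op 1 (right): buf='KIFY' cursor=1
After op 2 (select(1,3) replace("W")): buf='KWY' cursor=2
After op 3 (insert('U')): buf='KWUY' cursor=3
After op 4 (backspace): buf='KWY' cursor=2
After op 5 (left): buf='KWY' cursor=1
After op 6 (right): buf='KWY' cursor=2
After op 7 (home): buf='KWY' cursor=0
After op 8 (home): buf='KWY' cursor=0
After op 9 (insert('S')): buf='SKWY' cursor=1

Answer: SKWY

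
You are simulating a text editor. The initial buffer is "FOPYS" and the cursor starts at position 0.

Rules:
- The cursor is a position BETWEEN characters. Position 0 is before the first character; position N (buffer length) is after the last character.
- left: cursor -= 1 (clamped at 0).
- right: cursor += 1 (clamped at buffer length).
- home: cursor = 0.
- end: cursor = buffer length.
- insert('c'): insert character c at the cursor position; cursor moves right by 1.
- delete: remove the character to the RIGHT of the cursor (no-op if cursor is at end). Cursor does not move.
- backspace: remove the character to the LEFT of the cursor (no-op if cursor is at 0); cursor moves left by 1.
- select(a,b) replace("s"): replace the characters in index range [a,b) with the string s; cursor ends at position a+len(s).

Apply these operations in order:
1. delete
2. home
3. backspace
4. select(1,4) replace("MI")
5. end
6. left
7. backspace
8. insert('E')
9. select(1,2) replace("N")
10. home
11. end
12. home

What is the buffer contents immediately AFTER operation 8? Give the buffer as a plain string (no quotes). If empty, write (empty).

Answer: OEI

Derivation:
After op 1 (delete): buf='OPYS' cursor=0
After op 2 (home): buf='OPYS' cursor=0
After op 3 (backspace): buf='OPYS' cursor=0
After op 4 (select(1,4) replace("MI")): buf='OMI' cursor=3
After op 5 (end): buf='OMI' cursor=3
After op 6 (left): buf='OMI' cursor=2
After op 7 (backspace): buf='OI' cursor=1
After op 8 (insert('E')): buf='OEI' cursor=2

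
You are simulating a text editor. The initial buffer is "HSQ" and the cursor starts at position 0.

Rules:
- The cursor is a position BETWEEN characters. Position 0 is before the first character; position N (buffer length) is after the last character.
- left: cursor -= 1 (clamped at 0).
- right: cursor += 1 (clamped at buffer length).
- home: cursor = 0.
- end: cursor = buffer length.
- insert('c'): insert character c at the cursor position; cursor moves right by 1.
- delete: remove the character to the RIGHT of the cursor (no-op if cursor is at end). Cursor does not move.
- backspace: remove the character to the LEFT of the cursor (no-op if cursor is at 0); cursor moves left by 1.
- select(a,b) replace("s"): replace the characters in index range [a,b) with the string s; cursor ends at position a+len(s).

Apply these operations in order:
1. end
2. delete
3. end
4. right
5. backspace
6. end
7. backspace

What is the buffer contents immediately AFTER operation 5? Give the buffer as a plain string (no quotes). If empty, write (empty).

Answer: HS

Derivation:
After op 1 (end): buf='HSQ' cursor=3
After op 2 (delete): buf='HSQ' cursor=3
After op 3 (end): buf='HSQ' cursor=3
After op 4 (right): buf='HSQ' cursor=3
After op 5 (backspace): buf='HS' cursor=2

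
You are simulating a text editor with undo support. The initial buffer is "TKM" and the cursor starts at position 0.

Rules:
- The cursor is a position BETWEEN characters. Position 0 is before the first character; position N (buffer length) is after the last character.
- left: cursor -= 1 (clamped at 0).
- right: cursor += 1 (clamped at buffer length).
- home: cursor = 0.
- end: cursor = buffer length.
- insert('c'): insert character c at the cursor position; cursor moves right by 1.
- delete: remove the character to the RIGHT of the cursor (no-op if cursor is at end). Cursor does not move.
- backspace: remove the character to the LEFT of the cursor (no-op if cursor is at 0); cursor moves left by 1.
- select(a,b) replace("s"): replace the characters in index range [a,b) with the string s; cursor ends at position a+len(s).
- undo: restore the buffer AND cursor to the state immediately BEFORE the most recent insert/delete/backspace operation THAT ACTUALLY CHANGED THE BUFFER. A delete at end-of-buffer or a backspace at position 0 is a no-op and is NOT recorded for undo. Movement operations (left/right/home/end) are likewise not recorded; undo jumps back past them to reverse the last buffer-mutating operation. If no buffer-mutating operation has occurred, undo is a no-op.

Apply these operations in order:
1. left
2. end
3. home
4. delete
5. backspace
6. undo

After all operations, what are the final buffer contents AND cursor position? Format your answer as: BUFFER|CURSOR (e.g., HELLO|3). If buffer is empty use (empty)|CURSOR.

After op 1 (left): buf='TKM' cursor=0
After op 2 (end): buf='TKM' cursor=3
After op 3 (home): buf='TKM' cursor=0
After op 4 (delete): buf='KM' cursor=0
After op 5 (backspace): buf='KM' cursor=0
After op 6 (undo): buf='TKM' cursor=0

Answer: TKM|0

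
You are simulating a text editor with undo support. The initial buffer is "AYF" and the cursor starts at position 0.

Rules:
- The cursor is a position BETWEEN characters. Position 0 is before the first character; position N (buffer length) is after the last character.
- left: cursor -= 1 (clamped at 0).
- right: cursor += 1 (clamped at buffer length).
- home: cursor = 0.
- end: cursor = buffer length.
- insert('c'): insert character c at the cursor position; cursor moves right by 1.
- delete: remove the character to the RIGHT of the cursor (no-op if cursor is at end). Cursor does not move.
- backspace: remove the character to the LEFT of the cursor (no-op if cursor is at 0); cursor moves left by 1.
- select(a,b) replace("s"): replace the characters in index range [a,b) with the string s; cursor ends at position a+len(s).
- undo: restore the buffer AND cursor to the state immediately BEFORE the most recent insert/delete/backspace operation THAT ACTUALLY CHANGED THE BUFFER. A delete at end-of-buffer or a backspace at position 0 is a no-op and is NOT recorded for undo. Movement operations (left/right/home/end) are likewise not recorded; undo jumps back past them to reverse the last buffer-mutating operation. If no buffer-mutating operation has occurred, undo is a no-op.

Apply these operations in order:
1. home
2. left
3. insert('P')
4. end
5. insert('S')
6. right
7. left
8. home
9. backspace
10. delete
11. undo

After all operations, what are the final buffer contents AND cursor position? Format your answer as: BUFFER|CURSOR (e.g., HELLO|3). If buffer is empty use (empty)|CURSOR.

After op 1 (home): buf='AYF' cursor=0
After op 2 (left): buf='AYF' cursor=0
After op 3 (insert('P')): buf='PAYF' cursor=1
After op 4 (end): buf='PAYF' cursor=4
After op 5 (insert('S')): buf='PAYFS' cursor=5
After op 6 (right): buf='PAYFS' cursor=5
After op 7 (left): buf='PAYFS' cursor=4
After op 8 (home): buf='PAYFS' cursor=0
After op 9 (backspace): buf='PAYFS' cursor=0
After op 10 (delete): buf='AYFS' cursor=0
After op 11 (undo): buf='PAYFS' cursor=0

Answer: PAYFS|0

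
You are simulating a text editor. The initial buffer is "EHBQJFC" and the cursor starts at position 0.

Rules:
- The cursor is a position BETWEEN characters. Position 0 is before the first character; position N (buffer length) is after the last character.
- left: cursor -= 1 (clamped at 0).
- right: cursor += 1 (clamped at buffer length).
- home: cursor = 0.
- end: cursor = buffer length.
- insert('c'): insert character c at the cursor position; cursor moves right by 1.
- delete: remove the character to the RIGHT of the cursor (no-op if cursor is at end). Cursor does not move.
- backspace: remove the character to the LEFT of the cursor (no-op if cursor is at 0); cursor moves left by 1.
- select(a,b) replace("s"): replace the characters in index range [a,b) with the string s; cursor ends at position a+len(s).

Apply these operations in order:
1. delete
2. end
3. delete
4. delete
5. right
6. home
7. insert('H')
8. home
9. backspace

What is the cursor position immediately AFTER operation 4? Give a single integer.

After op 1 (delete): buf='HBQJFC' cursor=0
After op 2 (end): buf='HBQJFC' cursor=6
After op 3 (delete): buf='HBQJFC' cursor=6
After op 4 (delete): buf='HBQJFC' cursor=6

Answer: 6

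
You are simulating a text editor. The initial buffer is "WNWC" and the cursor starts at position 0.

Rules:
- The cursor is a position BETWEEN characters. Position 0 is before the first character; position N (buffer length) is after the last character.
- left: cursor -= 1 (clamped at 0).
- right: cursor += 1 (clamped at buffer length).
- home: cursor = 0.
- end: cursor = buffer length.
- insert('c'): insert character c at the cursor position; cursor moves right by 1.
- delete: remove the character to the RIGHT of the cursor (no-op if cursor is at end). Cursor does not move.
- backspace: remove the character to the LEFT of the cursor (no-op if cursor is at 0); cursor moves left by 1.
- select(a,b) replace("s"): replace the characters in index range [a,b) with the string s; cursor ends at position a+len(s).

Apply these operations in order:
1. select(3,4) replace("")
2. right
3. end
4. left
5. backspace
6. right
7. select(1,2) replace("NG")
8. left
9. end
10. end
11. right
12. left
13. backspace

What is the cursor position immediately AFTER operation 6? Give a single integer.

After op 1 (select(3,4) replace("")): buf='WNW' cursor=3
After op 2 (right): buf='WNW' cursor=3
After op 3 (end): buf='WNW' cursor=3
After op 4 (left): buf='WNW' cursor=2
After op 5 (backspace): buf='WW' cursor=1
After op 6 (right): buf='WW' cursor=2

Answer: 2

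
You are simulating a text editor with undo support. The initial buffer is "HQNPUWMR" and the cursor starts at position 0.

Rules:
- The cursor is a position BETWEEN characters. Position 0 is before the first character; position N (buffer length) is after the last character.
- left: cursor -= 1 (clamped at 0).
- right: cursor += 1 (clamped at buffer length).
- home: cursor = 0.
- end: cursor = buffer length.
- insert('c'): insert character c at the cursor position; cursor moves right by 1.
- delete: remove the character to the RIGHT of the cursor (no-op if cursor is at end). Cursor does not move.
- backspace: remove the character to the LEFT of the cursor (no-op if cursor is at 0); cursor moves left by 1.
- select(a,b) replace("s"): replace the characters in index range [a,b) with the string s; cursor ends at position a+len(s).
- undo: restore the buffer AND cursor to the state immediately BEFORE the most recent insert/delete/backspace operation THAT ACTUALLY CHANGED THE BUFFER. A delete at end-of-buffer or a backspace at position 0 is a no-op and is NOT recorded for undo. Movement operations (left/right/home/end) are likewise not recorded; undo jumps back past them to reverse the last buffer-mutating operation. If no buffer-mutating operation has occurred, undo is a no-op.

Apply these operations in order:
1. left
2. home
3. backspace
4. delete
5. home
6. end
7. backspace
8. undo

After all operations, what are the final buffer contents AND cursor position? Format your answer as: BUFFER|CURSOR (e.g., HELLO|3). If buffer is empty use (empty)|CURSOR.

After op 1 (left): buf='HQNPUWMR' cursor=0
After op 2 (home): buf='HQNPUWMR' cursor=0
After op 3 (backspace): buf='HQNPUWMR' cursor=0
After op 4 (delete): buf='QNPUWMR' cursor=0
After op 5 (home): buf='QNPUWMR' cursor=0
After op 6 (end): buf='QNPUWMR' cursor=7
After op 7 (backspace): buf='QNPUWM' cursor=6
After op 8 (undo): buf='QNPUWMR' cursor=7

Answer: QNPUWMR|7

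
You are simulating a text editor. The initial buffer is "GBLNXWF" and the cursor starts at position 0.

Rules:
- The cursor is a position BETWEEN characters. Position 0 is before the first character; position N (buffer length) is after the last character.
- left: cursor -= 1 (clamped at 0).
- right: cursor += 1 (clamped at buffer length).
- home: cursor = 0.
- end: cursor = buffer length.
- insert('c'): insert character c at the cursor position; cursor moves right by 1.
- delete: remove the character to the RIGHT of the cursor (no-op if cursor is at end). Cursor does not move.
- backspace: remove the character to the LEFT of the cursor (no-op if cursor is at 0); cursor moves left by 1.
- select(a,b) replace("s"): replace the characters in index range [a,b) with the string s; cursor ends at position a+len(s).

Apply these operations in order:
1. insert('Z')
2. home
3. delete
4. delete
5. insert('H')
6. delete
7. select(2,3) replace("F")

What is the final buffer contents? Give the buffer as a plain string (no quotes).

Answer: HLFXWF

Derivation:
After op 1 (insert('Z')): buf='ZGBLNXWF' cursor=1
After op 2 (home): buf='ZGBLNXWF' cursor=0
After op 3 (delete): buf='GBLNXWF' cursor=0
After op 4 (delete): buf='BLNXWF' cursor=0
After op 5 (insert('H')): buf='HBLNXWF' cursor=1
After op 6 (delete): buf='HLNXWF' cursor=1
After op 7 (select(2,3) replace("F")): buf='HLFXWF' cursor=3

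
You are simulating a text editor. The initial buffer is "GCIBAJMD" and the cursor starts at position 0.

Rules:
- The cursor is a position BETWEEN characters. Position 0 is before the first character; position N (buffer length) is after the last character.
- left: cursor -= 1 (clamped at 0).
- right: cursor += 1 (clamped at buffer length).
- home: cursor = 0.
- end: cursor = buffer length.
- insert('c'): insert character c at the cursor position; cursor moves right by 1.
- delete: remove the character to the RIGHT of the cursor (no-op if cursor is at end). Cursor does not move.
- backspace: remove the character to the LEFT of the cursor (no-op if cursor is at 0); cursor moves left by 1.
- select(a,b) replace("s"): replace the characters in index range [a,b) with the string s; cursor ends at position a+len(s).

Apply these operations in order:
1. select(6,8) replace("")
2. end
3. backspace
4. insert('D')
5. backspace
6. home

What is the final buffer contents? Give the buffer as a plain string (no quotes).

After op 1 (select(6,8) replace("")): buf='GCIBAJ' cursor=6
After op 2 (end): buf='GCIBAJ' cursor=6
After op 3 (backspace): buf='GCIBA' cursor=5
After op 4 (insert('D')): buf='GCIBAD' cursor=6
After op 5 (backspace): buf='GCIBA' cursor=5
After op 6 (home): buf='GCIBA' cursor=0

Answer: GCIBA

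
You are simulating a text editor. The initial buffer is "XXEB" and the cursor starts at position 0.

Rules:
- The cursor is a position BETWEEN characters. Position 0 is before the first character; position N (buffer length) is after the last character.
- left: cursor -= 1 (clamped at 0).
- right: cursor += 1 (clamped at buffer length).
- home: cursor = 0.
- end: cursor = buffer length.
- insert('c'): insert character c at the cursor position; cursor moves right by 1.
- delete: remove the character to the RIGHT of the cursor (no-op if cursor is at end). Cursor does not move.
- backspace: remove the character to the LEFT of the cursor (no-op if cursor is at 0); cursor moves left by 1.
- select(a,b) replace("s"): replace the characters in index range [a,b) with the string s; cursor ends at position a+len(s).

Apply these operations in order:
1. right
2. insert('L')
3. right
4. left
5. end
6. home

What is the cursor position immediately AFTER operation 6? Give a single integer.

After op 1 (right): buf='XXEB' cursor=1
After op 2 (insert('L')): buf='XLXEB' cursor=2
After op 3 (right): buf='XLXEB' cursor=3
After op 4 (left): buf='XLXEB' cursor=2
After op 5 (end): buf='XLXEB' cursor=5
After op 6 (home): buf='XLXEB' cursor=0

Answer: 0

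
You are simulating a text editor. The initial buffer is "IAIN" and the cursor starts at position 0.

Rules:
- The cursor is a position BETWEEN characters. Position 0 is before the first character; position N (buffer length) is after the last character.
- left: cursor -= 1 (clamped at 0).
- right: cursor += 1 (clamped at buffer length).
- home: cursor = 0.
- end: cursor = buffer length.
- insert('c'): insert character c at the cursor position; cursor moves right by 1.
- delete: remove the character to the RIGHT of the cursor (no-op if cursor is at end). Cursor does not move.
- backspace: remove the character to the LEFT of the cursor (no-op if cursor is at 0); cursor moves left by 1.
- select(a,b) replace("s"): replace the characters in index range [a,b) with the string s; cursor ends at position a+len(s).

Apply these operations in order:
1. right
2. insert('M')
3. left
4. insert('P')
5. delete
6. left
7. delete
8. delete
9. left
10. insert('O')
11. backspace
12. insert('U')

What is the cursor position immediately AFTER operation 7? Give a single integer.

After op 1 (right): buf='IAIN' cursor=1
After op 2 (insert('M')): buf='IMAIN' cursor=2
After op 3 (left): buf='IMAIN' cursor=1
After op 4 (insert('P')): buf='IPMAIN' cursor=2
After op 5 (delete): buf='IPAIN' cursor=2
After op 6 (left): buf='IPAIN' cursor=1
After op 7 (delete): buf='IAIN' cursor=1

Answer: 1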